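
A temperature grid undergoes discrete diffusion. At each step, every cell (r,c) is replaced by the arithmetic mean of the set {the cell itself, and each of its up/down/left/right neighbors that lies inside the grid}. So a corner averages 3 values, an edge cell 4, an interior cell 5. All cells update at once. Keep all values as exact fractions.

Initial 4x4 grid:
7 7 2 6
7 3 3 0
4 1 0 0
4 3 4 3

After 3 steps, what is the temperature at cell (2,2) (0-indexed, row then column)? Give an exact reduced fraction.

Step 1: cell (2,2) = 8/5
Step 2: cell (2,2) = 173/100
Step 3: cell (2,2) = 6991/3000
Full grid after step 3:
  1907/360 2131/480 26029/7200 6001/2160
  2179/480 3931/1000 16027/6000 8567/3600
  5561/1440 17941/6000 6991/3000 6427/3600
  7327/2160 529/180 989/450 2143/1080

Answer: 6991/3000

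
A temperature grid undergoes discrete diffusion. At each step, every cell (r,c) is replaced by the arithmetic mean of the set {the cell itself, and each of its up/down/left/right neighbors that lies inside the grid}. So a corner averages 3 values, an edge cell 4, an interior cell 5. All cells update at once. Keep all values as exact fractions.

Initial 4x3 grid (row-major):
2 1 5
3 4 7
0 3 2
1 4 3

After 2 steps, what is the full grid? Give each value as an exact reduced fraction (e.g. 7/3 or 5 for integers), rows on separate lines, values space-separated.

After step 1:
  2 3 13/3
  9/4 18/5 9/2
  7/4 13/5 15/4
  5/3 11/4 3
After step 2:
  29/12 97/30 71/18
  12/5 319/100 971/240
  31/15 289/100 277/80
  37/18 601/240 19/6

Answer: 29/12 97/30 71/18
12/5 319/100 971/240
31/15 289/100 277/80
37/18 601/240 19/6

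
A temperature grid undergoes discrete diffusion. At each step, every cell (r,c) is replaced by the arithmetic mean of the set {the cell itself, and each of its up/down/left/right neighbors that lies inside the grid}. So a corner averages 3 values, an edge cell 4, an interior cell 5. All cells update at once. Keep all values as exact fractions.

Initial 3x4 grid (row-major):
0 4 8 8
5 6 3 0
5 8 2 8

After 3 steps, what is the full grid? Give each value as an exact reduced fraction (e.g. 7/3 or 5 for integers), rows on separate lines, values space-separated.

Answer: 3119/720 2141/480 7087/1440 2597/540
1081/240 1927/400 2767/600 13663/2880
1807/360 73/15 3461/720 9473/2160

Derivation:
After step 1:
  3 9/2 23/4 16/3
  4 26/5 19/5 19/4
  6 21/4 21/4 10/3
After step 2:
  23/6 369/80 1163/240 95/18
  91/20 91/20 99/20 1033/240
  61/12 217/40 529/120 40/9
After step 3:
  3119/720 2141/480 7087/1440 2597/540
  1081/240 1927/400 2767/600 13663/2880
  1807/360 73/15 3461/720 9473/2160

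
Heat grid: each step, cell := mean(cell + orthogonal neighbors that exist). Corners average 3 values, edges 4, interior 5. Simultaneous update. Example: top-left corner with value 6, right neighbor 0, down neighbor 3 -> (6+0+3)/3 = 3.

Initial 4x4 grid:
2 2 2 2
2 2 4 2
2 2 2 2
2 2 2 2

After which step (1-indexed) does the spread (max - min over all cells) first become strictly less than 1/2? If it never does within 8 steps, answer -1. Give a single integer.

Step 1: max=5/2, min=2, spread=1/2
Step 2: max=61/25, min=2, spread=11/25
  -> spread < 1/2 first at step 2
Step 3: max=2767/1200, min=2, spread=367/1200
Step 4: max=12371/5400, min=613/300, spread=1337/5400
Step 5: max=365669/162000, min=18469/9000, spread=33227/162000
Step 6: max=10934327/4860000, min=112049/54000, spread=849917/4860000
Step 7: max=325314347/145800000, min=1688533/810000, spread=21378407/145800000
Step 8: max=9714462371/4374000000, min=509688343/243000000, spread=540072197/4374000000

Answer: 2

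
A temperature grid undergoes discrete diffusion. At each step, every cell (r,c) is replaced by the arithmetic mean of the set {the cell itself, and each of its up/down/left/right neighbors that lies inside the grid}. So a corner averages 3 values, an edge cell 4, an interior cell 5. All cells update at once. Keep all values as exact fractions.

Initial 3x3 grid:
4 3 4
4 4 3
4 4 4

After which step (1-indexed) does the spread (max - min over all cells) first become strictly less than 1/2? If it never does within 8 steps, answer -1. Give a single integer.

Step 1: max=4, min=10/3, spread=2/3
Step 2: max=4, min=287/80, spread=33/80
  -> spread < 1/2 first at step 2
Step 3: max=349/90, min=3883/1080, spread=61/216
Step 4: max=10439/2700, min=237761/64800, spread=511/2592
Step 5: max=137599/36000, min=14322067/3888000, spread=4309/31104
Step 6: max=18508763/4860000, min=865736249/233280000, spread=36295/373248
Step 7: max=4421464169/1166400000, min=52102029403/13996800000, spread=305773/4478976
Step 8: max=44113424503/11664000000, min=3135917329841/839808000000, spread=2575951/53747712

Answer: 2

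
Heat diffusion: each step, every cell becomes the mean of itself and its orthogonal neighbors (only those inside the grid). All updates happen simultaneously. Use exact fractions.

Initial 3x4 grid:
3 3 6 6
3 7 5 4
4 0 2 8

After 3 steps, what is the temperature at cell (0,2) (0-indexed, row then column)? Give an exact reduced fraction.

Step 1: cell (0,2) = 5
Step 2: cell (0,2) = 1193/240
Step 3: cell (0,2) = 34199/7200
Full grid after step 3:
  683/180 10313/2400 34199/7200 5569/1080
  52933/14400 2899/750 4587/1000 23761/4800
  7061/2160 6641/1800 14987/3600 10063/2160

Answer: 34199/7200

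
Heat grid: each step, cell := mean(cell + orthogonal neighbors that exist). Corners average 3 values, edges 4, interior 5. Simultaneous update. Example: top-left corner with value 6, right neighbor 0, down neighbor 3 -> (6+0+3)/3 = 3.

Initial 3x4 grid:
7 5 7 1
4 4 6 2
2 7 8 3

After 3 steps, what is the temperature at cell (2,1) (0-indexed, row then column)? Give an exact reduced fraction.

Answer: 36401/7200

Derivation:
Step 1: cell (2,1) = 21/4
Step 2: cell (2,1) = 1247/240
Step 3: cell (2,1) = 36401/7200
Full grid after step 3:
  10907/2160 18313/3600 1048/225 4507/1080
  70817/14400 3791/750 28933/6000 15323/3600
  5251/1080 36401/7200 35561/7200 9869/2160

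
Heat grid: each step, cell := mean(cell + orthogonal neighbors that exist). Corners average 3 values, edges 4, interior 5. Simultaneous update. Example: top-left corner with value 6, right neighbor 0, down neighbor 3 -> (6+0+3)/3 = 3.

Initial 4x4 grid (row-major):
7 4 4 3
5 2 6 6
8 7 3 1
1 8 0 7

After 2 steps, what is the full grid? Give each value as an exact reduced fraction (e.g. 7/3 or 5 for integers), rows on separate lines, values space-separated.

After step 1:
  16/3 17/4 17/4 13/3
  11/2 24/5 21/5 4
  21/4 28/5 17/5 17/4
  17/3 4 9/2 8/3
After step 2:
  181/36 559/120 511/120 151/36
  1253/240 487/100 413/100 1007/240
  1321/240 461/100 439/100 859/240
  179/36 593/120 437/120 137/36

Answer: 181/36 559/120 511/120 151/36
1253/240 487/100 413/100 1007/240
1321/240 461/100 439/100 859/240
179/36 593/120 437/120 137/36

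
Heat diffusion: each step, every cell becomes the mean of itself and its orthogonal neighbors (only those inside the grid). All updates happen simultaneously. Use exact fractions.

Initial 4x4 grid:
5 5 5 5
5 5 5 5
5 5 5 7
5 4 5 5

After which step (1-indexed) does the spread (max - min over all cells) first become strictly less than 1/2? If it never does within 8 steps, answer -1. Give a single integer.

Step 1: max=17/3, min=14/3, spread=1
Step 2: max=331/60, min=569/120, spread=31/40
Step 3: max=5747/1080, min=5189/1080, spread=31/60
Step 4: max=284497/54000, min=158111/32400, spread=7867/20250
  -> spread < 1/2 first at step 4
Step 5: max=5060639/972000, min=4766861/972000, spread=16321/54000
Step 6: max=251856541/48600000, min=144092237/29160000, spread=17554219/72900000
Step 7: max=7515409273/1458000000, min=4340034629/874800000, spread=423027337/2187000000
Step 8: max=224820025537/43740000000, min=130735219961/26244000000, spread=10391988403/65610000000

Answer: 4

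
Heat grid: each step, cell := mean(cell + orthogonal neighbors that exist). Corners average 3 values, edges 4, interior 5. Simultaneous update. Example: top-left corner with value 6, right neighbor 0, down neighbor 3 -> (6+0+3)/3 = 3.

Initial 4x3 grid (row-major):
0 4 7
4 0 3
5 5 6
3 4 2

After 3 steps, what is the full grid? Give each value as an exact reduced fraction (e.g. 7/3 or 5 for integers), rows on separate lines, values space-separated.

After step 1:
  8/3 11/4 14/3
  9/4 16/5 4
  17/4 4 4
  4 7/2 4
After step 2:
  23/9 797/240 137/36
  371/120 81/25 119/30
  29/8 379/100 4
  47/12 31/8 23/6
After step 3:
  6457/2160 46519/14400 7987/2160
  11261/3600 20891/6000 13511/3600
  4327/1200 1853/500 1559/400
  137/36 3083/800 281/72

Answer: 6457/2160 46519/14400 7987/2160
11261/3600 20891/6000 13511/3600
4327/1200 1853/500 1559/400
137/36 3083/800 281/72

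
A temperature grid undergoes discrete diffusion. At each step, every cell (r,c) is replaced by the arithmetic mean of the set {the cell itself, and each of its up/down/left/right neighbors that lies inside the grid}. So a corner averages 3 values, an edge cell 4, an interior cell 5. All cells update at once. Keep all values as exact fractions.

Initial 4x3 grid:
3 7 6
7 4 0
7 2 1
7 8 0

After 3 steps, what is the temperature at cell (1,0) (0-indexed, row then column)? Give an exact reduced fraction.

Step 1: cell (1,0) = 21/4
Step 2: cell (1,0) = 31/6
Step 3: cell (1,0) = 2299/450
Full grid after step 3:
  137/27 5509/1200 845/216
  2299/450 4197/1000 787/225
  4603/900 25517/6000 609/200
  11669/2160 61273/14400 811/240

Answer: 2299/450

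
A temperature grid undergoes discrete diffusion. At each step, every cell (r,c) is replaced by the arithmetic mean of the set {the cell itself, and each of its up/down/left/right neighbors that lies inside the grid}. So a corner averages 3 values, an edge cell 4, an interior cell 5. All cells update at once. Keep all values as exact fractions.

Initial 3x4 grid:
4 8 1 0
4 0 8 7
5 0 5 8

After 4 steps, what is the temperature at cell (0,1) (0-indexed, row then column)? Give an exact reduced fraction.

Answer: 431317/108000

Derivation:
Step 1: cell (0,1) = 13/4
Step 2: cell (0,1) = 101/24
Step 3: cell (0,1) = 6833/1800
Step 4: cell (0,1) = 431317/108000
Full grid after step 4:
  490819/129600 431317/108000 443477/108000 574349/129600
  3250751/864000 1385539/360000 1586689/360000 3991181/864000
  154423/43200 286003/72000 959329/216000 637499/129600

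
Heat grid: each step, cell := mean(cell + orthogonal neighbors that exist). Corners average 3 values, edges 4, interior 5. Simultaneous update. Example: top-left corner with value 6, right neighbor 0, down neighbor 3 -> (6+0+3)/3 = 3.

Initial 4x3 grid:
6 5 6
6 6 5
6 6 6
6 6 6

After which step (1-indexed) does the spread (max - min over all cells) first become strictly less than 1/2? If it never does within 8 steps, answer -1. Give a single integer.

Answer: 2

Derivation:
Step 1: max=6, min=16/3, spread=2/3
Step 2: max=6, min=447/80, spread=33/80
  -> spread < 1/2 first at step 2
Step 3: max=6, min=12101/2160, spread=859/2160
Step 4: max=10721/1800, min=735997/129600, spread=7183/25920
Step 5: max=641789/108000, min=44316923/7776000, spread=378377/1555200
Step 6: max=6390211/1080000, min=2673698377/466560000, spread=3474911/18662400
Step 7: max=573746011/97200000, min=160878799643/27993600000, spread=174402061/1119744000
Step 8: max=68672183273/11664000000, min=9680411433937/1679616000000, spread=1667063659/13436928000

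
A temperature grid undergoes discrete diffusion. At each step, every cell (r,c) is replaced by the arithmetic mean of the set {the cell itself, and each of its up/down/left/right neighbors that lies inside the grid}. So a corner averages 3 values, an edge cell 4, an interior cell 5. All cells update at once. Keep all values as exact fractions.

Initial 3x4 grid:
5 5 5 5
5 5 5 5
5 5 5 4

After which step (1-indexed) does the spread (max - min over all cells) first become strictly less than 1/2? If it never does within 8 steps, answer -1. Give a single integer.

Step 1: max=5, min=14/3, spread=1/3
  -> spread < 1/2 first at step 1
Step 2: max=5, min=85/18, spread=5/18
Step 3: max=5, min=1039/216, spread=41/216
Step 4: max=5, min=125383/25920, spread=4217/25920
Step 5: max=35921/7200, min=7566851/1555200, spread=38417/311040
Step 6: max=717403/144000, min=455359789/93312000, spread=1903471/18662400
Step 7: max=21484241/4320000, min=27392610911/5598720000, spread=18038617/223948800
Step 8: max=1931073241/388800000, min=1646347817149/335923200000, spread=883978523/13436928000

Answer: 1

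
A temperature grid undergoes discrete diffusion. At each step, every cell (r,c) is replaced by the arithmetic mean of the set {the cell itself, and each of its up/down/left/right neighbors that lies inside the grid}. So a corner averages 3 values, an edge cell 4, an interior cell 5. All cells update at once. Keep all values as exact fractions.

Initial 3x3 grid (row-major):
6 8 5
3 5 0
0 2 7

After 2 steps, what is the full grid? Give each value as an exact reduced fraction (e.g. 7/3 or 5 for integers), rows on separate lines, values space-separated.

Answer: 91/18 49/10 175/36
433/120 417/100 911/240
26/9 353/120 43/12

Derivation:
After step 1:
  17/3 6 13/3
  7/2 18/5 17/4
  5/3 7/2 3
After step 2:
  91/18 49/10 175/36
  433/120 417/100 911/240
  26/9 353/120 43/12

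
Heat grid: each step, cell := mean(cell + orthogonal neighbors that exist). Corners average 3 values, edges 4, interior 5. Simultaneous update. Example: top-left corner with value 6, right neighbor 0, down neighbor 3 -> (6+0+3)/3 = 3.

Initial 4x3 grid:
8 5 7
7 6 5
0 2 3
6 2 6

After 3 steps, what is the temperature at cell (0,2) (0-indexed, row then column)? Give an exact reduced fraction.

Answer: 2411/432

Derivation:
Step 1: cell (0,2) = 17/3
Step 2: cell (0,2) = 209/36
Step 3: cell (0,2) = 2411/432
Full grid after step 3:
  1243/216 41081/7200 2411/432
  17813/3600 29873/6000 35251/7200
  3617/900 23363/6000 29911/7200
  1849/540 6509/1800 7921/2160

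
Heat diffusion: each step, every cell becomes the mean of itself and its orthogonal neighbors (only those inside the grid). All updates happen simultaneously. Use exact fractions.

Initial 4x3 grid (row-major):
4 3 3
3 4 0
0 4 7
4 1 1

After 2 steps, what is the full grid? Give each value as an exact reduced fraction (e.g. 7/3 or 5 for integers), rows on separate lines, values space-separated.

After step 1:
  10/3 7/2 2
  11/4 14/5 7/2
  11/4 16/5 3
  5/3 5/2 3
After step 2:
  115/36 349/120 3
  349/120 63/20 113/40
  311/120 57/20 127/40
  83/36 311/120 17/6

Answer: 115/36 349/120 3
349/120 63/20 113/40
311/120 57/20 127/40
83/36 311/120 17/6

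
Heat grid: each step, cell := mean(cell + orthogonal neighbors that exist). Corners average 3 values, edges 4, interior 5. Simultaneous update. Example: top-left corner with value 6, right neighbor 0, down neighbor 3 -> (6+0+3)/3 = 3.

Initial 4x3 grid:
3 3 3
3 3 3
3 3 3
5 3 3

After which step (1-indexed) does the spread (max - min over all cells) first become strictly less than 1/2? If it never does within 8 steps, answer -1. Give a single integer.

Answer: 3

Derivation:
Step 1: max=11/3, min=3, spread=2/3
Step 2: max=32/9, min=3, spread=5/9
Step 3: max=365/108, min=3, spread=41/108
  -> spread < 1/2 first at step 3
Step 4: max=43097/12960, min=3, spread=4217/12960
Step 5: max=2541949/777600, min=10879/3600, spread=38417/155520
Step 6: max=151168211/46656000, min=218597/72000, spread=1903471/9331200
Step 7: max=8999069089/2799360000, min=6595759/2160000, spread=18038617/111974400
Step 8: max=537152982851/167961600000, min=596126759/194400000, spread=883978523/6718464000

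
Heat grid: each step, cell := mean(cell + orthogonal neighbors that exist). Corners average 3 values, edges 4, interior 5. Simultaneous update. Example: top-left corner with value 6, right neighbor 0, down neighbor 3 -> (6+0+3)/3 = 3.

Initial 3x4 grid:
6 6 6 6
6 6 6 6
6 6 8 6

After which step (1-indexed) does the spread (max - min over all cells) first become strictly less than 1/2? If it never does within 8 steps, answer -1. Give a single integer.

Answer: 3

Derivation:
Step 1: max=20/3, min=6, spread=2/3
Step 2: max=391/60, min=6, spread=31/60
Step 3: max=3451/540, min=6, spread=211/540
  -> spread < 1/2 first at step 3
Step 4: max=340897/54000, min=5447/900, spread=14077/54000
Step 5: max=3056407/486000, min=327683/54000, spread=5363/24300
Step 6: max=91220809/14580000, min=182869/30000, spread=93859/583200
Step 7: max=5459074481/874800000, min=296936467/48600000, spread=4568723/34992000
Step 8: max=326708435629/52488000000, min=8929618889/1458000000, spread=8387449/83980800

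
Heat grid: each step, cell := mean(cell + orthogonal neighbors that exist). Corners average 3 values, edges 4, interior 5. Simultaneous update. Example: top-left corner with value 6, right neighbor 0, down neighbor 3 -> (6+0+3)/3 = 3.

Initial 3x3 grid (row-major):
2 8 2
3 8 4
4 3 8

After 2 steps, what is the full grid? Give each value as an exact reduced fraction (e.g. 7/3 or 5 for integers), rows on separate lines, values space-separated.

After step 1:
  13/3 5 14/3
  17/4 26/5 11/2
  10/3 23/4 5
After step 2:
  163/36 24/5 91/18
  1027/240 257/50 611/120
  40/9 1157/240 65/12

Answer: 163/36 24/5 91/18
1027/240 257/50 611/120
40/9 1157/240 65/12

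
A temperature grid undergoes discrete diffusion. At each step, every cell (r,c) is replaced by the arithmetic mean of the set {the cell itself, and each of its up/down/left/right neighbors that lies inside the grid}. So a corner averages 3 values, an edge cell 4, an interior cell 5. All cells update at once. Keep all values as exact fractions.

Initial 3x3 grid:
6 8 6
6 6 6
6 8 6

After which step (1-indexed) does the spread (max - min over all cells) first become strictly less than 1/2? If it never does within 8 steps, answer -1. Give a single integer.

Step 1: max=34/5, min=6, spread=4/5
Step 2: max=799/120, min=159/25, spread=179/600
  -> spread < 1/2 first at step 2
Step 3: max=9823/1500, min=1444/225, spread=589/4500
Step 4: max=2813551/432000, min=581081/90000, spread=121811/2160000
Step 5: max=35091607/5400000, min=2621423/405000, spread=417901/16200000
Step 6: max=10093769359/1555200000, min=2099063129/324000000, spread=91331699/7776000000
Step 7: max=126122654263/19440000000, min=9451255007/1458000000, spread=317762509/58320000000
Step 8: max=36313326886831/5598720000000, min=7562332008761/1166400000000, spread=70666223891/27993600000000

Answer: 2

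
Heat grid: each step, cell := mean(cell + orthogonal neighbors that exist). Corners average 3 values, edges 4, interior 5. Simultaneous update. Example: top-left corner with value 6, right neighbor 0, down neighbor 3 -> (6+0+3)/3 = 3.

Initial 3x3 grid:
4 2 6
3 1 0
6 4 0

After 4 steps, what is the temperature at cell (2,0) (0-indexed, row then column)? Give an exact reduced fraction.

Answer: 77363/25920

Derivation:
Step 1: cell (2,0) = 13/3
Step 2: cell (2,0) = 127/36
Step 3: cell (2,0) = 1345/432
Step 4: cell (2,0) = 77363/25920
Full grid after step 4:
  8657/2880 470531/172800 16147/6480
  258353/86400 194897/72000 136327/57600
  77363/25920 457181/172800 30739/12960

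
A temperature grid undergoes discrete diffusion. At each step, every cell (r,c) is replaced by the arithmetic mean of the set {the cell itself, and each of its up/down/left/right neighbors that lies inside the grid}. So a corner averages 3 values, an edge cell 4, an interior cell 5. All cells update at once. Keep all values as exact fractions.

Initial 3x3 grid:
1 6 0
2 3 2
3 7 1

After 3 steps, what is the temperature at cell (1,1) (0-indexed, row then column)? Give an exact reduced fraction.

Answer: 251/80

Derivation:
Step 1: cell (1,1) = 4
Step 2: cell (1,1) = 11/4
Step 3: cell (1,1) = 251/80
Full grid after step 3:
  143/48 763/288 293/108
  571/192 251/80 85/32
  493/144 899/288 337/108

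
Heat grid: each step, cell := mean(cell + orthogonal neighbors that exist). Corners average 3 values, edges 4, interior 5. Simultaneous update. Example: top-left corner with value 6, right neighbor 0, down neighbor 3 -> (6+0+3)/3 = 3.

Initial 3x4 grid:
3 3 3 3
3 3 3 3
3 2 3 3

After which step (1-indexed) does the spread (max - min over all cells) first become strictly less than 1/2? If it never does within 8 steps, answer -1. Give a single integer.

Step 1: max=3, min=8/3, spread=1/3
  -> spread < 1/2 first at step 1
Step 2: max=3, min=329/120, spread=31/120
Step 3: max=3, min=3029/1080, spread=211/1080
Step 4: max=5353/1800, min=307103/108000, spread=14077/108000
Step 5: max=320317/108000, min=2775593/972000, spread=5363/48600
Step 6: max=177131/60000, min=83739191/29160000, spread=93859/1166400
Step 7: max=286263533/97200000, min=5038525519/1749600000, spread=4568723/69984000
Step 8: max=8566381111/2916000000, min=303147564371/104976000000, spread=8387449/167961600

Answer: 1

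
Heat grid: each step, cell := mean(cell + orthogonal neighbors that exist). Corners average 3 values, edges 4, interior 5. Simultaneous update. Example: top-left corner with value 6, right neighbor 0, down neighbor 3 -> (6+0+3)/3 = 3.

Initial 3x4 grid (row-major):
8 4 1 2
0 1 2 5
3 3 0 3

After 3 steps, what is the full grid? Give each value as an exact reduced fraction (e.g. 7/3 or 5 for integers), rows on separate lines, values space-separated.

Answer: 49/16 6841/2400 18613/7200 5563/2160
1091/400 2449/1000 7057/3000 559/225
37/16 5191/2400 15763/7200 5143/2160

Derivation:
After step 1:
  4 7/2 9/4 8/3
  3 2 9/5 3
  2 7/4 2 8/3
After step 2:
  7/2 47/16 613/240 95/36
  11/4 241/100 221/100 38/15
  9/4 31/16 493/240 23/9
After step 3:
  49/16 6841/2400 18613/7200 5563/2160
  1091/400 2449/1000 7057/3000 559/225
  37/16 5191/2400 15763/7200 5143/2160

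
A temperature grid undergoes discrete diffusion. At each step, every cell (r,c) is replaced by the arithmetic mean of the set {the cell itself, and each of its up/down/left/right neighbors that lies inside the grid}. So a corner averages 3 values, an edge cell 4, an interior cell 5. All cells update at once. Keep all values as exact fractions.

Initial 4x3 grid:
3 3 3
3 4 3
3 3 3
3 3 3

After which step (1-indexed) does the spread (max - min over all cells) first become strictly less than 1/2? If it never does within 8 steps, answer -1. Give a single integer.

Step 1: max=13/4, min=3, spread=1/4
  -> spread < 1/2 first at step 1
Step 2: max=323/100, min=3, spread=23/100
Step 3: max=15211/4800, min=1213/400, spread=131/960
Step 4: max=136151/43200, min=21991/7200, spread=841/8640
Step 5: max=54382051/17280000, min=4413373/1440000, spread=56863/691200
Step 6: max=488094341/155520000, min=39869543/12960000, spread=386393/6220800
Step 7: max=195017723131/62208000000, min=15972358813/5184000000, spread=26795339/497664000
Step 8: max=11681255714129/3732480000000, min=960206149667/311040000000, spread=254051069/5971968000

Answer: 1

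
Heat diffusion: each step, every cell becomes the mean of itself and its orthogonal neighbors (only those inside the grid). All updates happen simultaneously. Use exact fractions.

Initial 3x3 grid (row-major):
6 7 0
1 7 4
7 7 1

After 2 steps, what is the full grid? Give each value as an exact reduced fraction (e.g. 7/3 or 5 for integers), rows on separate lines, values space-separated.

After step 1:
  14/3 5 11/3
  21/4 26/5 3
  5 11/2 4
After step 2:
  179/36 139/30 35/9
  1207/240 479/100 119/30
  21/4 197/40 25/6

Answer: 179/36 139/30 35/9
1207/240 479/100 119/30
21/4 197/40 25/6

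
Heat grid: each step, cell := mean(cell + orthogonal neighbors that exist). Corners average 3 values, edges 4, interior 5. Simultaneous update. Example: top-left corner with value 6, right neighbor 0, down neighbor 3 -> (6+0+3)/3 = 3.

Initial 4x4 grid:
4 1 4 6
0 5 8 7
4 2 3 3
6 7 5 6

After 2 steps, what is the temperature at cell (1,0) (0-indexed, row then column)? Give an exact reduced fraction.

Answer: 667/240

Derivation:
Step 1: cell (1,0) = 13/4
Step 2: cell (1,0) = 667/240
Full grid after step 2:
  101/36 787/240 1159/240 197/36
  667/240 391/100 471/100 1309/240
  967/240 98/25 119/25 1177/240
  41/9 1207/240 1147/240 44/9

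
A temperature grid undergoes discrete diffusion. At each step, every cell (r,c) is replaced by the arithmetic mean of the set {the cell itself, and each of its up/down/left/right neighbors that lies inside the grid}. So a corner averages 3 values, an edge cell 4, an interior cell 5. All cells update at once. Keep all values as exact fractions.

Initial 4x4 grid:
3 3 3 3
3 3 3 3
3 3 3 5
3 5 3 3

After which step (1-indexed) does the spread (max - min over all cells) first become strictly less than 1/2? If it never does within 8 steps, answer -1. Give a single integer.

Answer: 4

Derivation:
Step 1: max=11/3, min=3, spread=2/3
Step 2: max=32/9, min=3, spread=5/9
Step 3: max=953/270, min=3, spread=143/270
Step 4: max=28181/8100, min=683/225, spread=3593/8100
  -> spread < 1/2 first at step 4
Step 5: max=167329/48600, min=41369/13500, spread=92003/243000
Step 6: max=24864857/7290000, min=52192/16875, spread=2317913/7290000
Step 7: max=740258273/218700000, min=12119/3888, spread=58564523/218700000
Step 8: max=22064526581/6561000000, min=571888993/182250000, spread=1476522833/6561000000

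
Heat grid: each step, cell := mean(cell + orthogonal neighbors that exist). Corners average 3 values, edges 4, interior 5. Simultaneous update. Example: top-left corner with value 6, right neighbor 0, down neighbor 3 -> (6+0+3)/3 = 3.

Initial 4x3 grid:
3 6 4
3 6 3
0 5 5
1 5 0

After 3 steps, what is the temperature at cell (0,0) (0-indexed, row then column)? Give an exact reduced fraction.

Step 1: cell (0,0) = 4
Step 2: cell (0,0) = 47/12
Step 3: cell (0,0) = 59/15
Full grid after step 3:
  59/15 61471/14400 4723/1080
  8671/2400 23609/6000 30113/7200
  7241/2400 20849/6000 26123/7200
  124/45 42931/14400 3601/1080

Answer: 59/15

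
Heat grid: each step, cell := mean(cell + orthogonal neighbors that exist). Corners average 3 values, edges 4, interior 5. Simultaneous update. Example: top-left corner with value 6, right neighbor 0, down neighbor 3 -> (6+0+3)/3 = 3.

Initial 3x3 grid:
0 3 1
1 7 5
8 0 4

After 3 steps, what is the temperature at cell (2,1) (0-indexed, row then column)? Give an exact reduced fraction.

Answer: 18233/4800

Derivation:
Step 1: cell (2,1) = 19/4
Step 2: cell (2,1) = 279/80
Step 3: cell (2,1) = 18233/4800
Full grid after step 3:
  5867/2160 44599/14400 139/45
  2989/900 19313/6000 17383/4800
  823/240 18233/4800 217/60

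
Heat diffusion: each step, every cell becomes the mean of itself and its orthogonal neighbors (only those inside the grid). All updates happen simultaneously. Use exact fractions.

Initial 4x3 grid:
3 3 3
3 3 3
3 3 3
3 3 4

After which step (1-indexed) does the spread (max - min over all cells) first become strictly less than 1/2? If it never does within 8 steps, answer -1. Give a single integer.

Answer: 1

Derivation:
Step 1: max=10/3, min=3, spread=1/3
  -> spread < 1/2 first at step 1
Step 2: max=59/18, min=3, spread=5/18
Step 3: max=689/216, min=3, spread=41/216
Step 4: max=81977/25920, min=3, spread=4217/25920
Step 5: max=4874749/1555200, min=21679/7200, spread=38417/311040
Step 6: max=291136211/93312000, min=434597/144000, spread=1903471/18662400
Step 7: max=17397149089/5598720000, min=13075759/4320000, spread=18038617/223948800
Step 8: max=1041037782851/335923200000, min=1179326759/388800000, spread=883978523/13436928000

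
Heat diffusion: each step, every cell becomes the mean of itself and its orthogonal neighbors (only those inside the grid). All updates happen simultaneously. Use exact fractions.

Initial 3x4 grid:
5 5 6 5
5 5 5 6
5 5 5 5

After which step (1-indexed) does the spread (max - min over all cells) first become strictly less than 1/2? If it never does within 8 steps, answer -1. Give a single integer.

Answer: 2

Derivation:
Step 1: max=17/3, min=5, spread=2/3
Step 2: max=433/80, min=5, spread=33/80
  -> spread < 1/2 first at step 2
Step 3: max=11659/2160, min=5, spread=859/2160
Step 4: max=689603/129600, min=9079/1800, spread=7183/25920
Step 5: max=41219077/7776000, min=546211/108000, spread=378377/1555200
Step 6: max=2458461623/466560000, min=5489789/1080000, spread=3474911/18662400
Step 7: max=147050800357/27993600000, min=495453989/97200000, spread=174402061/1119744000
Step 8: max=8795364566063/1679616000000, min=59631816727/11664000000, spread=1667063659/13436928000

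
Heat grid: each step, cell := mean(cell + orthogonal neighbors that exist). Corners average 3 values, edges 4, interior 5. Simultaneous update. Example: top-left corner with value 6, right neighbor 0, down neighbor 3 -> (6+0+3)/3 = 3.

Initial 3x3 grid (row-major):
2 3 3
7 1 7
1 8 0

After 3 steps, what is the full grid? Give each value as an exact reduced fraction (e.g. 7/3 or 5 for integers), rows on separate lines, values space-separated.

After step 1:
  4 9/4 13/3
  11/4 26/5 11/4
  16/3 5/2 5
After step 2:
  3 947/240 28/9
  1037/240 309/100 1037/240
  127/36 541/120 41/12
After step 3:
  169/45 47329/14400 512/135
  50179/14400 24223/6000 50179/14400
  8897/2160 26177/7200 2939/720

Answer: 169/45 47329/14400 512/135
50179/14400 24223/6000 50179/14400
8897/2160 26177/7200 2939/720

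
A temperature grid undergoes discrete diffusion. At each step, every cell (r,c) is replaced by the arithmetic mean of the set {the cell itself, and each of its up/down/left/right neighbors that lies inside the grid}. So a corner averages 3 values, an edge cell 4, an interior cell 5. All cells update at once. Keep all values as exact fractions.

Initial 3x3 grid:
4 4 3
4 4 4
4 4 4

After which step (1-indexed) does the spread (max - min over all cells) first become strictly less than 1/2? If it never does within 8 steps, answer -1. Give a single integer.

Step 1: max=4, min=11/3, spread=1/3
  -> spread < 1/2 first at step 1
Step 2: max=4, min=67/18, spread=5/18
Step 3: max=4, min=823/216, spread=41/216
Step 4: max=1429/360, min=49709/12960, spread=347/2592
Step 5: max=14243/3600, min=3003463/777600, spread=2921/31104
Step 6: max=1702517/432000, min=180795461/46656000, spread=24611/373248
Step 7: max=38223259/9720000, min=10878717967/2799360000, spread=207329/4478976
Step 8: max=2034798401/518400000, min=653816447549/167961600000, spread=1746635/53747712

Answer: 1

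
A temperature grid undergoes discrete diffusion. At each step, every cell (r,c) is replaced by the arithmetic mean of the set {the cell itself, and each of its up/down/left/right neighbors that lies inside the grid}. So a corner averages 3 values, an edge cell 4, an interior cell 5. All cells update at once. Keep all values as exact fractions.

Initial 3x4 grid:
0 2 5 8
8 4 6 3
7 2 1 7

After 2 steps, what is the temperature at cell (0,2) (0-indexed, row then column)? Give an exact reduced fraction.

Step 1: cell (0,2) = 21/4
Step 2: cell (0,2) = 257/60
Full grid after step 2:
  65/18 59/15 257/60 199/36
  363/80 96/25 469/100 47/10
  167/36 527/120 449/120 41/9

Answer: 257/60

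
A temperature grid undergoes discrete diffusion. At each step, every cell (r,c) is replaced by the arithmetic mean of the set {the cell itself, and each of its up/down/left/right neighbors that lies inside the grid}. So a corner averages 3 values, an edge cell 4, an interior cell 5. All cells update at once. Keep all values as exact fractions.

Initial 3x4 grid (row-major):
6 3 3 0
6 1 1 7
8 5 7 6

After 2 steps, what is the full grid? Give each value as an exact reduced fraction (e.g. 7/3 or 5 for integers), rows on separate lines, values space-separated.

After step 1:
  5 13/4 7/4 10/3
  21/4 16/5 19/5 7/2
  19/3 21/4 19/4 20/3
After step 2:
  9/2 33/10 91/30 103/36
  1187/240 83/20 17/5 173/40
  101/18 293/60 307/60 179/36

Answer: 9/2 33/10 91/30 103/36
1187/240 83/20 17/5 173/40
101/18 293/60 307/60 179/36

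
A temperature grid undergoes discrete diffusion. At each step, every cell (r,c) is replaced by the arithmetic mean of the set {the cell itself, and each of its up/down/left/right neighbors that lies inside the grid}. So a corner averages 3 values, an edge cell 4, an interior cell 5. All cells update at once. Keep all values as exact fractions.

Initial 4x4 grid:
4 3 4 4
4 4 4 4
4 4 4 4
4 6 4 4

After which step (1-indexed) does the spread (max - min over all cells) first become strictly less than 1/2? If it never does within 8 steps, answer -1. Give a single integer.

Step 1: max=14/3, min=11/3, spread=1
Step 2: max=271/60, min=449/120, spread=31/40
Step 3: max=2371/540, min=4109/1080, spread=211/360
Step 4: max=232357/54000, min=417101/108000, spread=15871/36000
  -> spread < 1/2 first at step 4
Step 5: max=2071267/486000, min=3794861/972000, spread=115891/324000
Step 6: max=15369679/3645000, min=381929969/97200000, spread=83784413/291600000
Step 7: max=1833356611/437400000, min=3842910463/972000000, spread=2080938053/8748000000
Step 8: max=27336341339/6561000000, min=115809437959/29160000000, spread=51168711929/262440000000

Answer: 4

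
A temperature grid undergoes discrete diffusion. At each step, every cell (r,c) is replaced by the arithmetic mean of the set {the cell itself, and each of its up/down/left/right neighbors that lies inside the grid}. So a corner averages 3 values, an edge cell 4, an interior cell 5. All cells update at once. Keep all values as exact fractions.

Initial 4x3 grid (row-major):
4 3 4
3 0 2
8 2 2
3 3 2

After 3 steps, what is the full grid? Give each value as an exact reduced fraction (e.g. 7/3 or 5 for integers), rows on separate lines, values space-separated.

Answer: 671/216 8159/2880 365/144
4717/1440 1643/600 37/15
4877/1440 1177/400 1721/720
1541/432 473/160 557/216

Derivation:
After step 1:
  10/3 11/4 3
  15/4 2 2
  4 3 2
  14/3 5/2 7/3
After step 2:
  59/18 133/48 31/12
  157/48 27/10 9/4
  185/48 27/10 7/3
  67/18 25/8 41/18
After step 3:
  671/216 8159/2880 365/144
  4717/1440 1643/600 37/15
  4877/1440 1177/400 1721/720
  1541/432 473/160 557/216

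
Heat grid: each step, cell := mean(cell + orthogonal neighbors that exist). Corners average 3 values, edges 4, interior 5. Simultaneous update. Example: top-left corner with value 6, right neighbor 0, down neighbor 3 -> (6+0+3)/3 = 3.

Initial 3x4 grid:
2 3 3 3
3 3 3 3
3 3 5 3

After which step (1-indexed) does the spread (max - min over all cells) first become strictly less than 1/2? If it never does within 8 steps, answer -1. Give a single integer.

Answer: 4

Derivation:
Step 1: max=11/3, min=8/3, spread=1
Step 2: max=211/60, min=49/18, spread=143/180
Step 3: max=1831/540, min=607/216, spread=209/360
Step 4: max=53641/16200, min=374483/129600, spread=3643/8640
  -> spread < 1/2 first at step 4
Step 5: max=3186149/972000, min=22812607/7776000, spread=178439/518400
Step 6: max=188871451/58320000, min=1388297633/466560000, spread=1635653/6220800
Step 7: max=5622466567/1749600000, min=84049659547/27993600000, spread=78797407/373248000
Step 8: max=41874830791/13122000000, min=5081732045873/1679616000000, spread=741990121/4478976000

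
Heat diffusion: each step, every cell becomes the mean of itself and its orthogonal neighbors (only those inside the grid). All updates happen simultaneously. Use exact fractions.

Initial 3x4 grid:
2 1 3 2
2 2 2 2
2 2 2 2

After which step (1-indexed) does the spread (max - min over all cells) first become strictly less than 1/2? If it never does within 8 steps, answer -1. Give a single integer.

Answer: 2

Derivation:
Step 1: max=7/3, min=5/3, spread=2/3
Step 2: max=32/15, min=28/15, spread=4/15
  -> spread < 1/2 first at step 2
Step 3: max=287/135, min=253/135, spread=34/135
Step 4: max=22441/10800, min=20759/10800, spread=841/5400
Step 5: max=25097/12150, min=23503/12150, spread=797/6075
Step 6: max=15938393/7776000, min=15165607/7776000, spread=386393/3888000
Step 7: max=142780223/69984000, min=137155777/69984000, spread=2812223/34992000
Step 8: max=11384357629/5598720000, min=11010522371/5598720000, spread=186917629/2799360000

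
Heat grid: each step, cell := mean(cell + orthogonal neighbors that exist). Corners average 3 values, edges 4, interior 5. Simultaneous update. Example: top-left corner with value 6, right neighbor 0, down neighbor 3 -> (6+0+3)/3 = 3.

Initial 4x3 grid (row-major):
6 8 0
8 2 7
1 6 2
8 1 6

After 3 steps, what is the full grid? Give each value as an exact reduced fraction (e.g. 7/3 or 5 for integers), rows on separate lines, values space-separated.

After step 1:
  22/3 4 5
  17/4 31/5 11/4
  23/4 12/5 21/4
  10/3 21/4 3
After step 2:
  187/36 169/30 47/12
  353/60 98/25 24/5
  59/15 497/100 67/20
  43/9 839/240 9/2
After step 3:
  752/135 8399/1800 287/60
  8519/1800 3781/750 1199/300
  2201/450 23603/6000 881/200
  8789/2160 63877/14400 2723/720

Answer: 752/135 8399/1800 287/60
8519/1800 3781/750 1199/300
2201/450 23603/6000 881/200
8789/2160 63877/14400 2723/720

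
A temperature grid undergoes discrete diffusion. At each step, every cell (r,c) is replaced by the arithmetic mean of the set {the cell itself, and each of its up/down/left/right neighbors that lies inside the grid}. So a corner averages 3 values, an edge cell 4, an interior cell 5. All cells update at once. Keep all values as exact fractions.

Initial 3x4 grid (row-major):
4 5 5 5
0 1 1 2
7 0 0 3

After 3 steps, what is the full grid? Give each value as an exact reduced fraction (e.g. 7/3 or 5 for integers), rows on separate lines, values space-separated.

After step 1:
  3 15/4 4 4
  3 7/5 9/5 11/4
  7/3 2 1 5/3
After step 2:
  13/4 243/80 271/80 43/12
  73/30 239/100 219/100 613/240
  22/9 101/60 97/60 65/36
After step 3:
  2093/720 2413/800 7319/2400 127/40
  4733/1800 14081/6000 7283/3000 36479/14400
  1181/540 7321/3600 3283/1800 4303/2160

Answer: 2093/720 2413/800 7319/2400 127/40
4733/1800 14081/6000 7283/3000 36479/14400
1181/540 7321/3600 3283/1800 4303/2160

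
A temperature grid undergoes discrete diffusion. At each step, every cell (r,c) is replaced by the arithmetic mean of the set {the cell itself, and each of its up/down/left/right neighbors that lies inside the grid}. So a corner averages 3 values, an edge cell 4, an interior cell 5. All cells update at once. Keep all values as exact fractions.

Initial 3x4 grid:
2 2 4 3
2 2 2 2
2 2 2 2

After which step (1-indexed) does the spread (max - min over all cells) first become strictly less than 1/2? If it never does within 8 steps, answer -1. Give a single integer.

Step 1: max=3, min=2, spread=1
Step 2: max=8/3, min=2, spread=2/3
Step 3: max=929/360, min=2, spread=209/360
Step 4: max=106871/43200, min=1847/900, spread=3643/8640
  -> spread < 1/2 first at step 4
Step 5: max=6281419/2592000, min=224551/108000, spread=178439/518400
Step 6: max=369608981/155520000, min=1521841/720000, spread=1635653/6220800
Step 7: max=21906976279/9331200000, min=415355023/194400000, spread=78797407/373248000
Step 8: max=1300848951461/559872000000, min=12584376941/5832000000, spread=741990121/4478976000

Answer: 4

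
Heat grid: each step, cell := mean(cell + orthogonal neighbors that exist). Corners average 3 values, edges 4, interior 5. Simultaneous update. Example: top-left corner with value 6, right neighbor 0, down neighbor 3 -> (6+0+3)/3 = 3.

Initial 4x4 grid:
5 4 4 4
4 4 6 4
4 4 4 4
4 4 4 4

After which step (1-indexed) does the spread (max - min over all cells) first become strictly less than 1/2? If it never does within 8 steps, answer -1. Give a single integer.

Answer: 2

Derivation:
Step 1: max=9/2, min=4, spread=1/2
Step 2: max=111/25, min=4, spread=11/25
  -> spread < 1/2 first at step 2
Step 3: max=10459/2400, min=193/48, spread=809/2400
Step 4: max=93209/21600, min=29287/7200, spread=1337/5400
Step 5: max=9299503/2160000, min=294167/72000, spread=474493/2160000
Step 6: max=83331653/19440000, min=5328799/1296000, spread=849917/4860000
Step 7: max=8308817359/1944000000, min=160390697/38880000, spread=1190463/8000000
Step 8: max=74592801509/17496000000, min=8048056969/1944000000, spread=540072197/4374000000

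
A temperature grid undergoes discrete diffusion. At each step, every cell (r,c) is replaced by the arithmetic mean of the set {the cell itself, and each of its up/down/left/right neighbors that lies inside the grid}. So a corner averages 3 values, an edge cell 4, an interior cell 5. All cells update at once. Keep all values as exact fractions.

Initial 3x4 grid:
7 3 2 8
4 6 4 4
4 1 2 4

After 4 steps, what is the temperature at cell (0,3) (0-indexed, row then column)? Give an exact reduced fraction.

Step 1: cell (0,3) = 14/3
Step 2: cell (0,3) = 167/36
Step 3: cell (0,3) = 9391/2160
Step 4: cell (0,3) = 273787/64800
Full grid after step 4:
  558869/129600 910669/216000 909169/216000 273787/64800
  3495991/864000 1432139/360000 78373/20000 288443/72000
  165173/43200 65837/18000 49409/13500 121531/32400

Answer: 273787/64800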